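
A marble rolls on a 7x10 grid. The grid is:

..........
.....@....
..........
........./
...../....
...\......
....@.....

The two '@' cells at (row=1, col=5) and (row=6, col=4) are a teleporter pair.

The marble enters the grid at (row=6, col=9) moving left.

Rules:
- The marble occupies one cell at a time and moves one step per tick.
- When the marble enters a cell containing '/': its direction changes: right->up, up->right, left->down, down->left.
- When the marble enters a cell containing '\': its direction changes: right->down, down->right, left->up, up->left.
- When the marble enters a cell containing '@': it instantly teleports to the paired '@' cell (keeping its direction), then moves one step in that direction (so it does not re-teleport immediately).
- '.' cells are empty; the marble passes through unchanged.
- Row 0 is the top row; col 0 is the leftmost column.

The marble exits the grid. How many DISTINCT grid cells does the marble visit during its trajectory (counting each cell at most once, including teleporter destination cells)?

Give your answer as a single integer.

Step 1: enter (6,9), '.' pass, move left to (6,8)
Step 2: enter (6,8), '.' pass, move left to (6,7)
Step 3: enter (6,7), '.' pass, move left to (6,6)
Step 4: enter (6,6), '.' pass, move left to (6,5)
Step 5: enter (6,5), '.' pass, move left to (6,4)
Step 6: enter (6,4), '@' teleport (6,4)->(1,5), also enter (1,5), move left to (1,4)
Step 7: enter (1,4), '.' pass, move left to (1,3)
Step 8: enter (1,3), '.' pass, move left to (1,2)
Step 9: enter (1,2), '.' pass, move left to (1,1)
Step 10: enter (1,1), '.' pass, move left to (1,0)
Step 11: enter (1,0), '.' pass, move left to (1,-1)
Step 12: at (1,-1) — EXIT via left edge, pos 1
Distinct cells visited: 12 (path length 12)

Answer: 12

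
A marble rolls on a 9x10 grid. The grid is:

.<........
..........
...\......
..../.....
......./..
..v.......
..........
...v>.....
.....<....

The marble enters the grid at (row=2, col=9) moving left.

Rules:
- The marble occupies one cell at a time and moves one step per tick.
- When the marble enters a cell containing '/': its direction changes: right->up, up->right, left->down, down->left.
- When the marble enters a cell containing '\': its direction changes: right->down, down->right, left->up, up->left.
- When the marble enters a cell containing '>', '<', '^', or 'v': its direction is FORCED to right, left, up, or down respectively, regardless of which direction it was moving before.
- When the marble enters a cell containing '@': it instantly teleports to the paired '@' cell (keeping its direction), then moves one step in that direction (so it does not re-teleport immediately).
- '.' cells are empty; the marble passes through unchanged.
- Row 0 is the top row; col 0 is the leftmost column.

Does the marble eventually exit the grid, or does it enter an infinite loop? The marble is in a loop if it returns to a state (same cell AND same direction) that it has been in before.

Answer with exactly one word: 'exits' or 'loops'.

Step 1: enter (2,9), '.' pass, move left to (2,8)
Step 2: enter (2,8), '.' pass, move left to (2,7)
Step 3: enter (2,7), '.' pass, move left to (2,6)
Step 4: enter (2,6), '.' pass, move left to (2,5)
Step 5: enter (2,5), '.' pass, move left to (2,4)
Step 6: enter (2,4), '.' pass, move left to (2,3)
Step 7: enter (2,3), '\' deflects left->up, move up to (1,3)
Step 8: enter (1,3), '.' pass, move up to (0,3)
Step 9: enter (0,3), '.' pass, move up to (-1,3)
Step 10: at (-1,3) — EXIT via top edge, pos 3

Answer: exits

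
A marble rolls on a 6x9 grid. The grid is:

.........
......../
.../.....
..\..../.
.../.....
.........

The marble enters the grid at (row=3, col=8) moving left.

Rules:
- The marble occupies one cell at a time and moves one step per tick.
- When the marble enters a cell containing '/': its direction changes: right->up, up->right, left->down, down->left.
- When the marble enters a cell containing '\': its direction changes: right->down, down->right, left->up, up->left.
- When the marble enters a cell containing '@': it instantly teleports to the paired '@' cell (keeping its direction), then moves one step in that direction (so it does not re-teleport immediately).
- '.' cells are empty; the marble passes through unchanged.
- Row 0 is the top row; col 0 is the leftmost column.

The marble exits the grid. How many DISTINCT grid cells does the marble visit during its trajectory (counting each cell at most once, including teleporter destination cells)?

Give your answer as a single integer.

Answer: 4

Derivation:
Step 1: enter (3,8), '.' pass, move left to (3,7)
Step 2: enter (3,7), '/' deflects left->down, move down to (4,7)
Step 3: enter (4,7), '.' pass, move down to (5,7)
Step 4: enter (5,7), '.' pass, move down to (6,7)
Step 5: at (6,7) — EXIT via bottom edge, pos 7
Distinct cells visited: 4 (path length 4)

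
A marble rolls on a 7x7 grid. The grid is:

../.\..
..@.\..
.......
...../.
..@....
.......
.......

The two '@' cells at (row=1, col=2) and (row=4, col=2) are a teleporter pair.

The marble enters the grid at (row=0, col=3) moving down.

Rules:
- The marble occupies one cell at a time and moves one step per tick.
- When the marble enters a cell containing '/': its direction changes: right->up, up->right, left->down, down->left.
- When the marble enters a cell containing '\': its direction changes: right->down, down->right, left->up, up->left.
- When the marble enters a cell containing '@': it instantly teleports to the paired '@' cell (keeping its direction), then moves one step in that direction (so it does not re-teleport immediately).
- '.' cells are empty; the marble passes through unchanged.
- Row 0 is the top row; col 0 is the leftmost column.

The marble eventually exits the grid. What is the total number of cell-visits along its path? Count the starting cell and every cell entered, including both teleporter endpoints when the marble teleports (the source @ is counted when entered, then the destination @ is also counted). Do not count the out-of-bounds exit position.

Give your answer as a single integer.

Step 1: enter (0,3), '.' pass, move down to (1,3)
Step 2: enter (1,3), '.' pass, move down to (2,3)
Step 3: enter (2,3), '.' pass, move down to (3,3)
Step 4: enter (3,3), '.' pass, move down to (4,3)
Step 5: enter (4,3), '.' pass, move down to (5,3)
Step 6: enter (5,3), '.' pass, move down to (6,3)
Step 7: enter (6,3), '.' pass, move down to (7,3)
Step 8: at (7,3) — EXIT via bottom edge, pos 3
Path length (cell visits): 7

Answer: 7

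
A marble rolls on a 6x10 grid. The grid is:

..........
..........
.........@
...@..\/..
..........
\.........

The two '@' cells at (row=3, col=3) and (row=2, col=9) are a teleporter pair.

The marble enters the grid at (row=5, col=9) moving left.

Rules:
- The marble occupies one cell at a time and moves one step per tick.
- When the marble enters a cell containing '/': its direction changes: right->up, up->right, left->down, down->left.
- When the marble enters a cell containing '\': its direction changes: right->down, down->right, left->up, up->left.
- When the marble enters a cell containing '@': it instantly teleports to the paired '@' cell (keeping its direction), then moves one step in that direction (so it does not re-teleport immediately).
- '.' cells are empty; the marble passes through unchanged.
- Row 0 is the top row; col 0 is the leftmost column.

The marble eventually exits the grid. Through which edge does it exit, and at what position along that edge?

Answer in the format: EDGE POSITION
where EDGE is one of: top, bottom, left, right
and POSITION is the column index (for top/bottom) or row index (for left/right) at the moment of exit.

Answer: top 0

Derivation:
Step 1: enter (5,9), '.' pass, move left to (5,8)
Step 2: enter (5,8), '.' pass, move left to (5,7)
Step 3: enter (5,7), '.' pass, move left to (5,6)
Step 4: enter (5,6), '.' pass, move left to (5,5)
Step 5: enter (5,5), '.' pass, move left to (5,4)
Step 6: enter (5,4), '.' pass, move left to (5,3)
Step 7: enter (5,3), '.' pass, move left to (5,2)
Step 8: enter (5,2), '.' pass, move left to (5,1)
Step 9: enter (5,1), '.' pass, move left to (5,0)
Step 10: enter (5,0), '\' deflects left->up, move up to (4,0)
Step 11: enter (4,0), '.' pass, move up to (3,0)
Step 12: enter (3,0), '.' pass, move up to (2,0)
Step 13: enter (2,0), '.' pass, move up to (1,0)
Step 14: enter (1,0), '.' pass, move up to (0,0)
Step 15: enter (0,0), '.' pass, move up to (-1,0)
Step 16: at (-1,0) — EXIT via top edge, pos 0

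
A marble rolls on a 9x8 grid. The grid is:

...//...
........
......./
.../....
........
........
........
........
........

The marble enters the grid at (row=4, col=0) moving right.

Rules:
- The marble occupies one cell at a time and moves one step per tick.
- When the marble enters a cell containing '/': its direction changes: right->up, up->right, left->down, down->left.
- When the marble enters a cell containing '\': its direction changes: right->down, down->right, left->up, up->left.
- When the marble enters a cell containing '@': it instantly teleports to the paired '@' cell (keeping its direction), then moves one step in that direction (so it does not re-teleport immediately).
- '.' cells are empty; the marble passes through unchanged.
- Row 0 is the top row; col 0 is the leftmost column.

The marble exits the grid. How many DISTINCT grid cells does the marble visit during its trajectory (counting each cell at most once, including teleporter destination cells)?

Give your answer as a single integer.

Step 1: enter (4,0), '.' pass, move right to (4,1)
Step 2: enter (4,1), '.' pass, move right to (4,2)
Step 3: enter (4,2), '.' pass, move right to (4,3)
Step 4: enter (4,3), '.' pass, move right to (4,4)
Step 5: enter (4,4), '.' pass, move right to (4,5)
Step 6: enter (4,5), '.' pass, move right to (4,6)
Step 7: enter (4,6), '.' pass, move right to (4,7)
Step 8: enter (4,7), '.' pass, move right to (4,8)
Step 9: at (4,8) — EXIT via right edge, pos 4
Distinct cells visited: 8 (path length 8)

Answer: 8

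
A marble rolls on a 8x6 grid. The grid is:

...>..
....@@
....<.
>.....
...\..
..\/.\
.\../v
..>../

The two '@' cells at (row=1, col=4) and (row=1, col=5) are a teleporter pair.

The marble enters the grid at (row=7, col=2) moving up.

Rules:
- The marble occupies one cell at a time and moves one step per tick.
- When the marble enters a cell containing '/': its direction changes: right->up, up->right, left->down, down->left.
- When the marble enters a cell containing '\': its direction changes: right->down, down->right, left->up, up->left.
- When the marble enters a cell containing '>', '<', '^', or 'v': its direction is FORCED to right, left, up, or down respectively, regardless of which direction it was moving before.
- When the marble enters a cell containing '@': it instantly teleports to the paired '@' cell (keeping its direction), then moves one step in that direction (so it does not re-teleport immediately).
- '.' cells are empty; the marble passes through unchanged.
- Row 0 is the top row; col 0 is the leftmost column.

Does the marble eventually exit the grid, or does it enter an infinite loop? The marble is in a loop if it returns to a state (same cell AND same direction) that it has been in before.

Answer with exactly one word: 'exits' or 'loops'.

Step 1: enter (7,2), '>' forces up->right, move right to (7,3)
Step 2: enter (7,3), '.' pass, move right to (7,4)
Step 3: enter (7,4), '.' pass, move right to (7,5)
Step 4: enter (7,5), '/' deflects right->up, move up to (6,5)
Step 5: enter (6,5), 'v' forces up->down, move down to (7,5)
Step 6: enter (7,5), '/' deflects down->left, move left to (7,4)
Step 7: enter (7,4), '.' pass, move left to (7,3)
Step 8: enter (7,3), '.' pass, move left to (7,2)
Step 9: enter (7,2), '>' forces left->right, move right to (7,3)
Step 10: at (7,3) dir=right — LOOP DETECTED (seen before)

Answer: loops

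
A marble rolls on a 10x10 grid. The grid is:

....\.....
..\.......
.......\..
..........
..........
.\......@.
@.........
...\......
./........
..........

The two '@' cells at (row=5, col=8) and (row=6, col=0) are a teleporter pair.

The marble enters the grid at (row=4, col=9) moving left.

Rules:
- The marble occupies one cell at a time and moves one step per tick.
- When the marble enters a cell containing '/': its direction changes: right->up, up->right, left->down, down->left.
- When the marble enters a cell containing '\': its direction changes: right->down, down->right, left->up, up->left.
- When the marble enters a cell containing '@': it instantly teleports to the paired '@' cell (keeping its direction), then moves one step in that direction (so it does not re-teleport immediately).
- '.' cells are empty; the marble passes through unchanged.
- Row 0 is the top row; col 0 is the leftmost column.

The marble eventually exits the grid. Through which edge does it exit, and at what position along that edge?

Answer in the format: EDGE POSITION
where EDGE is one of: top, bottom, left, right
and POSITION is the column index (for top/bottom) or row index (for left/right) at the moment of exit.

Answer: left 4

Derivation:
Step 1: enter (4,9), '.' pass, move left to (4,8)
Step 2: enter (4,8), '.' pass, move left to (4,7)
Step 3: enter (4,7), '.' pass, move left to (4,6)
Step 4: enter (4,6), '.' pass, move left to (4,5)
Step 5: enter (4,5), '.' pass, move left to (4,4)
Step 6: enter (4,4), '.' pass, move left to (4,3)
Step 7: enter (4,3), '.' pass, move left to (4,2)
Step 8: enter (4,2), '.' pass, move left to (4,1)
Step 9: enter (4,1), '.' pass, move left to (4,0)
Step 10: enter (4,0), '.' pass, move left to (4,-1)
Step 11: at (4,-1) — EXIT via left edge, pos 4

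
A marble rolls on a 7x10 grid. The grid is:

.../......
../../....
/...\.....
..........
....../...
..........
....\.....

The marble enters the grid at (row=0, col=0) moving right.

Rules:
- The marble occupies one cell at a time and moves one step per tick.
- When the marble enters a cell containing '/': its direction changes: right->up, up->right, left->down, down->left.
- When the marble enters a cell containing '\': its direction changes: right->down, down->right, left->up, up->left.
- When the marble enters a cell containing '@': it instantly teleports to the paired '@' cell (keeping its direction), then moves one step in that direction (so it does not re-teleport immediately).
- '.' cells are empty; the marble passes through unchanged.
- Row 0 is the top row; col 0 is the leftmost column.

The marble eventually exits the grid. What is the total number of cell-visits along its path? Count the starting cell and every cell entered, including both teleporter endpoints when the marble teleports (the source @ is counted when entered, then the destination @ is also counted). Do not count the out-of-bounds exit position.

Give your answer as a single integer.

Answer: 4

Derivation:
Step 1: enter (0,0), '.' pass, move right to (0,1)
Step 2: enter (0,1), '.' pass, move right to (0,2)
Step 3: enter (0,2), '.' pass, move right to (0,3)
Step 4: enter (0,3), '/' deflects right->up, move up to (-1,3)
Step 5: at (-1,3) — EXIT via top edge, pos 3
Path length (cell visits): 4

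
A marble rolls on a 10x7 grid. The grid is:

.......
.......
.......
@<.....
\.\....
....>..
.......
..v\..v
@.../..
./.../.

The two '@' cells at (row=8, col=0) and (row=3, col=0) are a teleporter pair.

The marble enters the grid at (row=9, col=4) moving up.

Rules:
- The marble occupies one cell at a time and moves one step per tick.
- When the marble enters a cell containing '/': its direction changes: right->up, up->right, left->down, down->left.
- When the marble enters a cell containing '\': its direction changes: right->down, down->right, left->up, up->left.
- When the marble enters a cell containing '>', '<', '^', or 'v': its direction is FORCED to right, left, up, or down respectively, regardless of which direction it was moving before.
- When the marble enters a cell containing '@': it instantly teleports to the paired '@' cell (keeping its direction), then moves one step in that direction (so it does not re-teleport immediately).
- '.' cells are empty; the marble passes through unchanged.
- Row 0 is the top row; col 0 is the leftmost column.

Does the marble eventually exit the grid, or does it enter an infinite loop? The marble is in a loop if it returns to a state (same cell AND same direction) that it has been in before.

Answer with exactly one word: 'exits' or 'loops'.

Step 1: enter (9,4), '.' pass, move up to (8,4)
Step 2: enter (8,4), '/' deflects up->right, move right to (8,5)
Step 3: enter (8,5), '.' pass, move right to (8,6)
Step 4: enter (8,6), '.' pass, move right to (8,7)
Step 5: at (8,7) — EXIT via right edge, pos 8

Answer: exits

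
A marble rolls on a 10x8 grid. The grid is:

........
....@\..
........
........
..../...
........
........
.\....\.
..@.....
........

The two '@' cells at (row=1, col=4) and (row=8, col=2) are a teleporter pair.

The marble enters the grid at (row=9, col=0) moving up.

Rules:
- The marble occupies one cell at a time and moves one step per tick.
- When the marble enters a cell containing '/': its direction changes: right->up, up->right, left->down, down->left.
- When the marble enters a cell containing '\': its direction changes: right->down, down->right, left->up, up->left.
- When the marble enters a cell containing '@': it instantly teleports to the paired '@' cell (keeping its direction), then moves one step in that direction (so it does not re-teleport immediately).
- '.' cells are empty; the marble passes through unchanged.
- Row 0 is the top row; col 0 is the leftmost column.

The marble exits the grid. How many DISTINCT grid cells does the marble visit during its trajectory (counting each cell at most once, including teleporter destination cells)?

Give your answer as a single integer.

Answer: 10

Derivation:
Step 1: enter (9,0), '.' pass, move up to (8,0)
Step 2: enter (8,0), '.' pass, move up to (7,0)
Step 3: enter (7,0), '.' pass, move up to (6,0)
Step 4: enter (6,0), '.' pass, move up to (5,0)
Step 5: enter (5,0), '.' pass, move up to (4,0)
Step 6: enter (4,0), '.' pass, move up to (3,0)
Step 7: enter (3,0), '.' pass, move up to (2,0)
Step 8: enter (2,0), '.' pass, move up to (1,0)
Step 9: enter (1,0), '.' pass, move up to (0,0)
Step 10: enter (0,0), '.' pass, move up to (-1,0)
Step 11: at (-1,0) — EXIT via top edge, pos 0
Distinct cells visited: 10 (path length 10)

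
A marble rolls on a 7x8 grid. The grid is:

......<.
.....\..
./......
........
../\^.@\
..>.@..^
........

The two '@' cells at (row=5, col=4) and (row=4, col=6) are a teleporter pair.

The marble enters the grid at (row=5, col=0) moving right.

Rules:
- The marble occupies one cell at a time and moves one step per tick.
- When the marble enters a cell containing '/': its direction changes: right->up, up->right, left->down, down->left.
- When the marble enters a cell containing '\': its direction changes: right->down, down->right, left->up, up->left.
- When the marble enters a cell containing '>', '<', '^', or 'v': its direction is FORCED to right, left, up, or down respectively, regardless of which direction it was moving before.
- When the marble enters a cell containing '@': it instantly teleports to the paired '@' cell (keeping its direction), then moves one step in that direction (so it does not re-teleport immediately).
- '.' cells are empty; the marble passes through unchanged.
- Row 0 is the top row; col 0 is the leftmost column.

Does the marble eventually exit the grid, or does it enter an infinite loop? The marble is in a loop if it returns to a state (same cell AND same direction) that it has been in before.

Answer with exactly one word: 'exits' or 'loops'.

Step 1: enter (5,0), '.' pass, move right to (5,1)
Step 2: enter (5,1), '.' pass, move right to (5,2)
Step 3: enter (5,2), '>' forces right->right, move right to (5,3)
Step 4: enter (5,3), '.' pass, move right to (5,4)
Step 5: enter (5,4), '@' teleport (5,4)->(4,6), also enter (4,6), move right to (4,7)
Step 6: enter (4,7), '\' deflects right->down, move down to (5,7)
Step 7: enter (5,7), '^' forces down->up, move up to (4,7)
Step 8: enter (4,7), '\' deflects up->left, move left to (4,6)
Step 9: enter (4,6), '@' teleport (4,6)->(5,4), also enter (5,4), move left to (5,3)
Step 10: enter (5,3), '.' pass, move left to (5,2)
Step 11: enter (5,2), '>' forces left->right, move right to (5,3)
Step 12: at (5,3) dir=right — LOOP DETECTED (seen before)

Answer: loops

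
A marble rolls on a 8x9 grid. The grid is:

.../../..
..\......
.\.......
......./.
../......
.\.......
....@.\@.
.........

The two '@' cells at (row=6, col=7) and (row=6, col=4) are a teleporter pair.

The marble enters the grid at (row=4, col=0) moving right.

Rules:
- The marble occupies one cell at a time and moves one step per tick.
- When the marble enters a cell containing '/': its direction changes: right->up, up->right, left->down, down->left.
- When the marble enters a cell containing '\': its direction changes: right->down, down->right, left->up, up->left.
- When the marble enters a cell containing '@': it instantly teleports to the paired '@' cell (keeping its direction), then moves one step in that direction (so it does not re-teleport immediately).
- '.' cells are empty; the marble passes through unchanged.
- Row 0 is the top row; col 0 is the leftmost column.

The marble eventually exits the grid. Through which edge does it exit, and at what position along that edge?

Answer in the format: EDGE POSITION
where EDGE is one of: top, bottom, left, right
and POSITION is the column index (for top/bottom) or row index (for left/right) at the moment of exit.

Answer: left 1

Derivation:
Step 1: enter (4,0), '.' pass, move right to (4,1)
Step 2: enter (4,1), '.' pass, move right to (4,2)
Step 3: enter (4,2), '/' deflects right->up, move up to (3,2)
Step 4: enter (3,2), '.' pass, move up to (2,2)
Step 5: enter (2,2), '.' pass, move up to (1,2)
Step 6: enter (1,2), '\' deflects up->left, move left to (1,1)
Step 7: enter (1,1), '.' pass, move left to (1,0)
Step 8: enter (1,0), '.' pass, move left to (1,-1)
Step 9: at (1,-1) — EXIT via left edge, pos 1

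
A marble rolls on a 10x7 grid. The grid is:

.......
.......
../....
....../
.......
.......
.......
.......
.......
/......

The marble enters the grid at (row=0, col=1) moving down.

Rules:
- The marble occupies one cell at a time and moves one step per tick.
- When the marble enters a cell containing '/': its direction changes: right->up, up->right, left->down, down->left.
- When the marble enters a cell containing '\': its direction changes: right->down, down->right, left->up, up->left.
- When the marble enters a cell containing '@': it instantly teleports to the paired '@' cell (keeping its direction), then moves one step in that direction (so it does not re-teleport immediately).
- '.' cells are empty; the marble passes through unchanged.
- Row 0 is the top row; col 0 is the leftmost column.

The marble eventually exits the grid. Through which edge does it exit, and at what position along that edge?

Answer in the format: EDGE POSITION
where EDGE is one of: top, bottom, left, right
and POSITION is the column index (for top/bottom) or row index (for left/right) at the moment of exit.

Step 1: enter (0,1), '.' pass, move down to (1,1)
Step 2: enter (1,1), '.' pass, move down to (2,1)
Step 3: enter (2,1), '.' pass, move down to (3,1)
Step 4: enter (3,1), '.' pass, move down to (4,1)
Step 5: enter (4,1), '.' pass, move down to (5,1)
Step 6: enter (5,1), '.' pass, move down to (6,1)
Step 7: enter (6,1), '.' pass, move down to (7,1)
Step 8: enter (7,1), '.' pass, move down to (8,1)
Step 9: enter (8,1), '.' pass, move down to (9,1)
Step 10: enter (9,1), '.' pass, move down to (10,1)
Step 11: at (10,1) — EXIT via bottom edge, pos 1

Answer: bottom 1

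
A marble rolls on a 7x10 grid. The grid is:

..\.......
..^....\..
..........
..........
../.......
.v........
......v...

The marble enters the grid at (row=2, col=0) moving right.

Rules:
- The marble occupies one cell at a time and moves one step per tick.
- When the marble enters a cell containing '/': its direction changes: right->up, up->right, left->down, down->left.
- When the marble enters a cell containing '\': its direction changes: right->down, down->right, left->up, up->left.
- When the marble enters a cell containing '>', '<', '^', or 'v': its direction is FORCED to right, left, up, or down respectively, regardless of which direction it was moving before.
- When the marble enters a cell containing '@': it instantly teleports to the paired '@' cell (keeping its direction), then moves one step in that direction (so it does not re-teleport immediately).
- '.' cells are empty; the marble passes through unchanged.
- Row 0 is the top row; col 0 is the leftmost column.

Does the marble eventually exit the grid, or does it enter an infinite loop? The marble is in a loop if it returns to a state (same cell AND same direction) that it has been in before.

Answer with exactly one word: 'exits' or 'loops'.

Step 1: enter (2,0), '.' pass, move right to (2,1)
Step 2: enter (2,1), '.' pass, move right to (2,2)
Step 3: enter (2,2), '.' pass, move right to (2,3)
Step 4: enter (2,3), '.' pass, move right to (2,4)
Step 5: enter (2,4), '.' pass, move right to (2,5)
Step 6: enter (2,5), '.' pass, move right to (2,6)
Step 7: enter (2,6), '.' pass, move right to (2,7)
Step 8: enter (2,7), '.' pass, move right to (2,8)
Step 9: enter (2,8), '.' pass, move right to (2,9)
Step 10: enter (2,9), '.' pass, move right to (2,10)
Step 11: at (2,10) — EXIT via right edge, pos 2

Answer: exits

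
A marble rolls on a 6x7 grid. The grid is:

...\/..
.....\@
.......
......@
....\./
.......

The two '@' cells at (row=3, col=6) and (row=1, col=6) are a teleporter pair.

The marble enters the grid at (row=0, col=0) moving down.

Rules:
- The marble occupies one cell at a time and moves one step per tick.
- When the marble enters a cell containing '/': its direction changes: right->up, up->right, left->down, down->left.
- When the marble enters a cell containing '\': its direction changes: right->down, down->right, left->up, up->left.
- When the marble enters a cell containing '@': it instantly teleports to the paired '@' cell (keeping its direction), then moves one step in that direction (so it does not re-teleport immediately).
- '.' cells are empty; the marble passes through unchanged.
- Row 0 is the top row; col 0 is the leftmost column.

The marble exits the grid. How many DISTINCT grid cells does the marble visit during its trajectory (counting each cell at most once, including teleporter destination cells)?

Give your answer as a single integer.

Answer: 6

Derivation:
Step 1: enter (0,0), '.' pass, move down to (1,0)
Step 2: enter (1,0), '.' pass, move down to (2,0)
Step 3: enter (2,0), '.' pass, move down to (3,0)
Step 4: enter (3,0), '.' pass, move down to (4,0)
Step 5: enter (4,0), '.' pass, move down to (5,0)
Step 6: enter (5,0), '.' pass, move down to (6,0)
Step 7: at (6,0) — EXIT via bottom edge, pos 0
Distinct cells visited: 6 (path length 6)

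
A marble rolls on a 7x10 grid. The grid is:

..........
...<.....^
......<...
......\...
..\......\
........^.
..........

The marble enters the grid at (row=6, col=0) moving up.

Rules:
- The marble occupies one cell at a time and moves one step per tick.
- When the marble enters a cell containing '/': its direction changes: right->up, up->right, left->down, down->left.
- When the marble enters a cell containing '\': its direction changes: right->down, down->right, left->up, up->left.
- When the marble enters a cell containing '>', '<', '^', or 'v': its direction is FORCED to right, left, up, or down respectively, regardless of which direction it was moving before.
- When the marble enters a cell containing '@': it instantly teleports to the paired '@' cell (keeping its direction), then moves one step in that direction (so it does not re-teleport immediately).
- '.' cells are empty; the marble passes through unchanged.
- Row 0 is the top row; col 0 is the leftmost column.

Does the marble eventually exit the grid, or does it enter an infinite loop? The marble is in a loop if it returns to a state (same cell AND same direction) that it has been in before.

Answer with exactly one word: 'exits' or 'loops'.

Answer: exits

Derivation:
Step 1: enter (6,0), '.' pass, move up to (5,0)
Step 2: enter (5,0), '.' pass, move up to (4,0)
Step 3: enter (4,0), '.' pass, move up to (3,0)
Step 4: enter (3,0), '.' pass, move up to (2,0)
Step 5: enter (2,0), '.' pass, move up to (1,0)
Step 6: enter (1,0), '.' pass, move up to (0,0)
Step 7: enter (0,0), '.' pass, move up to (-1,0)
Step 8: at (-1,0) — EXIT via top edge, pos 0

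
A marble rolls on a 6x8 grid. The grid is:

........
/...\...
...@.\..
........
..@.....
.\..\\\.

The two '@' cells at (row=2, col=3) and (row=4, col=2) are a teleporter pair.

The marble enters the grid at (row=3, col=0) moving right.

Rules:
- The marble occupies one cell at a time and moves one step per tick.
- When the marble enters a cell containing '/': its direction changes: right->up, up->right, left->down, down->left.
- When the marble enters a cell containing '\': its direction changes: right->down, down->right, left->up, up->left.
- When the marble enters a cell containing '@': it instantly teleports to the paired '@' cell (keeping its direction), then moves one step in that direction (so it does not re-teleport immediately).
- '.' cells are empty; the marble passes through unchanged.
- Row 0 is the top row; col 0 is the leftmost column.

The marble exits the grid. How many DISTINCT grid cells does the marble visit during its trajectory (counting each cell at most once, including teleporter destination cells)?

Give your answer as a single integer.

Answer: 8

Derivation:
Step 1: enter (3,0), '.' pass, move right to (3,1)
Step 2: enter (3,1), '.' pass, move right to (3,2)
Step 3: enter (3,2), '.' pass, move right to (3,3)
Step 4: enter (3,3), '.' pass, move right to (3,4)
Step 5: enter (3,4), '.' pass, move right to (3,5)
Step 6: enter (3,5), '.' pass, move right to (3,6)
Step 7: enter (3,6), '.' pass, move right to (3,7)
Step 8: enter (3,7), '.' pass, move right to (3,8)
Step 9: at (3,8) — EXIT via right edge, pos 3
Distinct cells visited: 8 (path length 8)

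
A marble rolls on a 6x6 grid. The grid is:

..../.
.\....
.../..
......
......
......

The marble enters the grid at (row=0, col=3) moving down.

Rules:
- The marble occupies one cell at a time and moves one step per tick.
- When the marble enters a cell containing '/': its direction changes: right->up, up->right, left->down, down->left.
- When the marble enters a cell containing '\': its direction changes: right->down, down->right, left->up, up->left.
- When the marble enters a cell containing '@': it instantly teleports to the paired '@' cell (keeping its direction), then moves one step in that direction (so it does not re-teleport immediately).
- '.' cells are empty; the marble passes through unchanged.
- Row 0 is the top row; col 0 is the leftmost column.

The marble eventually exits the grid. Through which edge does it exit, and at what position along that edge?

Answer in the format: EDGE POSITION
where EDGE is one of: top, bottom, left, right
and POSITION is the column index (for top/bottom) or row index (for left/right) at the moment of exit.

Answer: left 2

Derivation:
Step 1: enter (0,3), '.' pass, move down to (1,3)
Step 2: enter (1,3), '.' pass, move down to (2,3)
Step 3: enter (2,3), '/' deflects down->left, move left to (2,2)
Step 4: enter (2,2), '.' pass, move left to (2,1)
Step 5: enter (2,1), '.' pass, move left to (2,0)
Step 6: enter (2,0), '.' pass, move left to (2,-1)
Step 7: at (2,-1) — EXIT via left edge, pos 2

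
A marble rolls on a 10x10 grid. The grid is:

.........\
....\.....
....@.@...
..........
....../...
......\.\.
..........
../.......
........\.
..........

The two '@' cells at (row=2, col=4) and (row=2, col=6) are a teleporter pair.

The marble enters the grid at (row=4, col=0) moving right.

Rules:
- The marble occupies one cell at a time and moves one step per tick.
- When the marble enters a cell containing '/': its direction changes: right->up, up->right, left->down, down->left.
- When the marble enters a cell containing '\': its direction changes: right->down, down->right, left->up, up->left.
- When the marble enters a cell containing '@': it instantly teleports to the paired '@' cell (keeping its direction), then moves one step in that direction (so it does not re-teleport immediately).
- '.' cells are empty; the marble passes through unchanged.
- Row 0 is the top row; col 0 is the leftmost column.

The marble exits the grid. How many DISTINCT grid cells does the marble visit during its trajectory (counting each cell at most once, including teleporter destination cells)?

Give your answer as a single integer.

Step 1: enter (4,0), '.' pass, move right to (4,1)
Step 2: enter (4,1), '.' pass, move right to (4,2)
Step 3: enter (4,2), '.' pass, move right to (4,3)
Step 4: enter (4,3), '.' pass, move right to (4,4)
Step 5: enter (4,4), '.' pass, move right to (4,5)
Step 6: enter (4,5), '.' pass, move right to (4,6)
Step 7: enter (4,6), '/' deflects right->up, move up to (3,6)
Step 8: enter (3,6), '.' pass, move up to (2,6)
Step 9: enter (2,6), '@' teleport (2,6)->(2,4), also enter (2,4), move up to (1,4)
Step 10: enter (1,4), '\' deflects up->left, move left to (1,3)
Step 11: enter (1,3), '.' pass, move left to (1,2)
Step 12: enter (1,2), '.' pass, move left to (1,1)
Step 13: enter (1,1), '.' pass, move left to (1,0)
Step 14: enter (1,0), '.' pass, move left to (1,-1)
Step 15: at (1,-1) — EXIT via left edge, pos 1
Distinct cells visited: 15 (path length 15)

Answer: 15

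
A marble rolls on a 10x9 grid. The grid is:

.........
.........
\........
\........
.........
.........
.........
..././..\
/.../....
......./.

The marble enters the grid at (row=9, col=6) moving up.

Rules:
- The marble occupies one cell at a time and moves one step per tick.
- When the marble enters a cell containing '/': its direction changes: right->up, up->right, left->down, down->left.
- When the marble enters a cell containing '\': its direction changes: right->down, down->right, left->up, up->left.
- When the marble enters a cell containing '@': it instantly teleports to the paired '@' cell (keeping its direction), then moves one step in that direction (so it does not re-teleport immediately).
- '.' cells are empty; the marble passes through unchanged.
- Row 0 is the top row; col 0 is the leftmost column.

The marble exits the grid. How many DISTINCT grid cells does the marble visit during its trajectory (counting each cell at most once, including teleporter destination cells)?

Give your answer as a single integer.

Answer: 10

Derivation:
Step 1: enter (9,6), '.' pass, move up to (8,6)
Step 2: enter (8,6), '.' pass, move up to (7,6)
Step 3: enter (7,6), '.' pass, move up to (6,6)
Step 4: enter (6,6), '.' pass, move up to (5,6)
Step 5: enter (5,6), '.' pass, move up to (4,6)
Step 6: enter (4,6), '.' pass, move up to (3,6)
Step 7: enter (3,6), '.' pass, move up to (2,6)
Step 8: enter (2,6), '.' pass, move up to (1,6)
Step 9: enter (1,6), '.' pass, move up to (0,6)
Step 10: enter (0,6), '.' pass, move up to (-1,6)
Step 11: at (-1,6) — EXIT via top edge, pos 6
Distinct cells visited: 10 (path length 10)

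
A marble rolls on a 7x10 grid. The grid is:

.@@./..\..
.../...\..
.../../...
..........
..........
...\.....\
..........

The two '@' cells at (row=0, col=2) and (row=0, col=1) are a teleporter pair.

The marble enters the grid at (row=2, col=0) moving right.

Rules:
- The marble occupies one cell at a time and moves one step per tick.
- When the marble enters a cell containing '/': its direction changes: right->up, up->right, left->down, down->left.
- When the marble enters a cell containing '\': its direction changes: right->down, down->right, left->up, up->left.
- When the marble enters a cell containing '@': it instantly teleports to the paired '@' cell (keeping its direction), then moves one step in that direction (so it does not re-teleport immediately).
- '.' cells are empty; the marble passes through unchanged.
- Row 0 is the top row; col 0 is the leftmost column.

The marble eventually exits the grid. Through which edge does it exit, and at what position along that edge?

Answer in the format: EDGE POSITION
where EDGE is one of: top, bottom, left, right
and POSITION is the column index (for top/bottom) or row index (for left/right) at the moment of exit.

Step 1: enter (2,0), '.' pass, move right to (2,1)
Step 2: enter (2,1), '.' pass, move right to (2,2)
Step 3: enter (2,2), '.' pass, move right to (2,3)
Step 4: enter (2,3), '/' deflects right->up, move up to (1,3)
Step 5: enter (1,3), '/' deflects up->right, move right to (1,4)
Step 6: enter (1,4), '.' pass, move right to (1,5)
Step 7: enter (1,5), '.' pass, move right to (1,6)
Step 8: enter (1,6), '.' pass, move right to (1,7)
Step 9: enter (1,7), '\' deflects right->down, move down to (2,7)
Step 10: enter (2,7), '.' pass, move down to (3,7)
Step 11: enter (3,7), '.' pass, move down to (4,7)
Step 12: enter (4,7), '.' pass, move down to (5,7)
Step 13: enter (5,7), '.' pass, move down to (6,7)
Step 14: enter (6,7), '.' pass, move down to (7,7)
Step 15: at (7,7) — EXIT via bottom edge, pos 7

Answer: bottom 7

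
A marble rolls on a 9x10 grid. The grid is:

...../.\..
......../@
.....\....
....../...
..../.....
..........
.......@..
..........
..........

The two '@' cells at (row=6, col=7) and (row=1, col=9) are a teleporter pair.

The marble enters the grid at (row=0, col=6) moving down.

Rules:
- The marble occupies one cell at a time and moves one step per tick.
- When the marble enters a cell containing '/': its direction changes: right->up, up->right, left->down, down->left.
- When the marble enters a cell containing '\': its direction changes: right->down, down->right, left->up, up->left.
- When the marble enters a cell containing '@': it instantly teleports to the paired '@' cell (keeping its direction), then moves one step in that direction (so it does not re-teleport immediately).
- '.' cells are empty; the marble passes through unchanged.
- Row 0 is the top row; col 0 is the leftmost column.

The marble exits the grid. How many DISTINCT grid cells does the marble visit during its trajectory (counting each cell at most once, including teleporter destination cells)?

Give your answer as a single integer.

Step 1: enter (0,6), '.' pass, move down to (1,6)
Step 2: enter (1,6), '.' pass, move down to (2,6)
Step 3: enter (2,6), '.' pass, move down to (3,6)
Step 4: enter (3,6), '/' deflects down->left, move left to (3,5)
Step 5: enter (3,5), '.' pass, move left to (3,4)
Step 6: enter (3,4), '.' pass, move left to (3,3)
Step 7: enter (3,3), '.' pass, move left to (3,2)
Step 8: enter (3,2), '.' pass, move left to (3,1)
Step 9: enter (3,1), '.' pass, move left to (3,0)
Step 10: enter (3,0), '.' pass, move left to (3,-1)
Step 11: at (3,-1) — EXIT via left edge, pos 3
Distinct cells visited: 10 (path length 10)

Answer: 10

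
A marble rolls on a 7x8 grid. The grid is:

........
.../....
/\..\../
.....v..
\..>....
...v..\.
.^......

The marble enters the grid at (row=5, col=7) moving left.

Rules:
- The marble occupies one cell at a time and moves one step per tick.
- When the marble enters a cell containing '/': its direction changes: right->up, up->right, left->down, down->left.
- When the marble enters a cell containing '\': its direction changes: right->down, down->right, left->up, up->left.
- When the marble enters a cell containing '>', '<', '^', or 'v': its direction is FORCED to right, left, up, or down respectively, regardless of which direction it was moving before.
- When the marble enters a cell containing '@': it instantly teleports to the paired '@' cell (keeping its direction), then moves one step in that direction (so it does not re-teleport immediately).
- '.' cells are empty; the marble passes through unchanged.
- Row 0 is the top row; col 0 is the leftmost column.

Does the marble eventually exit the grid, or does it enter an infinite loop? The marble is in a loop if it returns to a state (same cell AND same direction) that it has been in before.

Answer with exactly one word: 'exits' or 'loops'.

Answer: exits

Derivation:
Step 1: enter (5,7), '.' pass, move left to (5,6)
Step 2: enter (5,6), '\' deflects left->up, move up to (4,6)
Step 3: enter (4,6), '.' pass, move up to (3,6)
Step 4: enter (3,6), '.' pass, move up to (2,6)
Step 5: enter (2,6), '.' pass, move up to (1,6)
Step 6: enter (1,6), '.' pass, move up to (0,6)
Step 7: enter (0,6), '.' pass, move up to (-1,6)
Step 8: at (-1,6) — EXIT via top edge, pos 6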